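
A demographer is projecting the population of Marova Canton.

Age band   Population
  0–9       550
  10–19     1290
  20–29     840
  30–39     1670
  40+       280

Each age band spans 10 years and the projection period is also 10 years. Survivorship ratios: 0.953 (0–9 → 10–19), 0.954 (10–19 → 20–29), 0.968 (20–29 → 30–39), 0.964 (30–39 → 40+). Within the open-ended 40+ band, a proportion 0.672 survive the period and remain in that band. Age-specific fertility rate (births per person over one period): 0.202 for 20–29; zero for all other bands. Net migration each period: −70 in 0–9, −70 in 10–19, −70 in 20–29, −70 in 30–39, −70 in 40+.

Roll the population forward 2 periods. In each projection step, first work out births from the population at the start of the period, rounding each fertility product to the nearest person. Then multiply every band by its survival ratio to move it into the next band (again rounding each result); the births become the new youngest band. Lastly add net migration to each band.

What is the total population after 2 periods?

3414

Let band 1 be 0–9 through band 5 = 40+.
— Period 1 —
Births: 840 × 0.202 = 170
Band 2: 550 × 0.953 = 524
Band 3: 1290 × 0.954 = 1231
Band 4: 840 × 0.968 = 813
Band 5: 1670 × 0.964 + 280 × 0.672 = 1610 + 188 = 1798
Net migration: Band 1 − 70 → 100; Band 2 − 70 → 454; Band 3 − 70 → 1161; Band 4 − 70 → 743; Band 5 − 70 → 1728
Population now: 0–9=100, 10–19=454, 20–29=1161, 30–39=743, 40+=1728
— Period 2 —
Births: 1161 × 0.202 = 235
Band 2: 100 × 0.953 = 95
Band 3: 454 × 0.954 = 433
Band 4: 1161 × 0.968 = 1124
Band 5: 743 × 0.964 + 1728 × 0.672 = 716 + 1161 = 1877
Net migration: Band 1 − 70 → 165; Band 2 − 70 → 25; Band 3 − 70 → 363; Band 4 − 70 → 1054; Band 5 − 70 → 1807
Population now: 0–9=165, 10–19=25, 20–29=363, 30–39=1054, 40+=1807
Total after period 2: 165 + 25 + 363 + 1054 + 1807 = 3414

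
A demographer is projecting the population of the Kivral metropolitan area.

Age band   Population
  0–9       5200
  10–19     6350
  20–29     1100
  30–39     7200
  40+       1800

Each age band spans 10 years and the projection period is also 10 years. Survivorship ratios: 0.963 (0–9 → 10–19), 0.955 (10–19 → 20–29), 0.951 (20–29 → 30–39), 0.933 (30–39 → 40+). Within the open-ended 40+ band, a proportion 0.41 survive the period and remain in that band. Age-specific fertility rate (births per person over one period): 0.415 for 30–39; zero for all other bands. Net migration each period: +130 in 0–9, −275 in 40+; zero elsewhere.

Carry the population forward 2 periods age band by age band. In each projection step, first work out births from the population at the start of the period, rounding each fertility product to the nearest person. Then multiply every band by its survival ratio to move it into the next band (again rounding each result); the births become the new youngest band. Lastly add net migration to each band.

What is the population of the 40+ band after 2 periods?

Call the groups 1 to 5, youngest first.
— Period 1 —
Births: 7200 * 0.415 = 2988
Group 2: 5200 * 0.963 = 5008
Group 3: 6350 * 0.955 = 6064
Group 4: 1100 * 0.951 = 1046
Group 5: 7200 * 0.933 + 1800 * 0.41 = 6718 + 738 = 7456
Net migration: Group 1 + 130 → 3118; Group 5 − 275 → 7181
Giving 3118 / 5008 / 6064 / 1046 / 7181.
— Period 2 —
Births: 1046 * 0.415 = 434
Group 2: 3118 * 0.963 = 3003
Group 3: 5008 * 0.955 = 4783
Group 4: 6064 * 0.951 = 5767
Group 5: 1046 * 0.933 + 7181 * 0.41 = 976 + 2944 = 3920
Net migration: Group 1 + 130 → 564; Group 5 − 275 → 3645
Giving 564 / 3003 / 4783 / 5767 / 3645.

3645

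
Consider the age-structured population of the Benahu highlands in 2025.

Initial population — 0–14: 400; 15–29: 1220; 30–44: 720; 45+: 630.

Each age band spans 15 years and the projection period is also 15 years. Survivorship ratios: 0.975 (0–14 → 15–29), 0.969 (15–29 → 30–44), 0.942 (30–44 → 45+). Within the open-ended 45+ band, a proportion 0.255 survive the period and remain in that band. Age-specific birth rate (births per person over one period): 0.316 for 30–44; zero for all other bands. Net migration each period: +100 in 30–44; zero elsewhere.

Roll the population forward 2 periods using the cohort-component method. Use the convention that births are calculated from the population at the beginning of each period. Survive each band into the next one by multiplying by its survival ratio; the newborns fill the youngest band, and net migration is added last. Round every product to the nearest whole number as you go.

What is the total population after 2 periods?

Call the bands 1 to 4, youngest first.
Period 1.
Births: 720 × 0.316 = 228
Band 2: 400 × 0.975 = 390
Band 3: 1220 × 0.969 = 1182
Band 4: 720 × 0.942 + 630 × 0.255 = 678 + 161 = 839
Net migration: Band 3 + 100 → 1282
Giving 228 / 390 / 1282 / 839.
Period 2.
Births: 1282 × 0.316 = 405
Band 2: 228 × 0.975 = 222
Band 3: 390 × 0.969 = 378
Band 4: 1282 × 0.942 + 839 × 0.255 = 1208 + 214 = 1422
Net migration: Band 3 + 100 → 478
Giving 405 / 222 / 478 / 1422.
Total after period 2: 405 + 222 + 478 + 1422 = 2527

2527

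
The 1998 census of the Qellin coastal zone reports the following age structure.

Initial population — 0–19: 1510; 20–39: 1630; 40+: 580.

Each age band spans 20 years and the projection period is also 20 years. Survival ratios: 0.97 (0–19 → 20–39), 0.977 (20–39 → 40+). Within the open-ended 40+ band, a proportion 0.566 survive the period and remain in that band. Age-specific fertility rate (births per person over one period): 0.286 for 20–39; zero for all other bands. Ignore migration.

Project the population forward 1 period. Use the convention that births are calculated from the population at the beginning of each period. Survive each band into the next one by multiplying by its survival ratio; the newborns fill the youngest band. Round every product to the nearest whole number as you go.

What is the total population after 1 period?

Let group 1 be 0–19 through group 3 = 40+.
[period 1]
Births: 1630 * 0.286 = 466
Group 2: 1510 * 0.97 = 1465
Group 3: 1630 * 0.977 + 580 * 0.566 = 1593 + 328 = 1921
Giving 466 / 1465 / 1921.
Total after period 1: 466 + 1465 + 1921 = 3852

3852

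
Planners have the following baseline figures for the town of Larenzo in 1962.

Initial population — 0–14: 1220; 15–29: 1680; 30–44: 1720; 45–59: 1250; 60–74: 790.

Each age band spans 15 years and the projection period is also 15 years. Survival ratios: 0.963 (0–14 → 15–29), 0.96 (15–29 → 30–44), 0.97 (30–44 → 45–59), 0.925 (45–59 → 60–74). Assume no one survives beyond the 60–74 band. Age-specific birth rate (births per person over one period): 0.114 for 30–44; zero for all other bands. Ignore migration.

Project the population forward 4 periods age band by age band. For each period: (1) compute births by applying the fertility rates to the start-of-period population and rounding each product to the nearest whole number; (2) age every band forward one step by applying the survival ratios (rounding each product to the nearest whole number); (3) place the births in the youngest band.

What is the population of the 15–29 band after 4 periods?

124

Let band 1 be 0–14 through band 5 = 60–74.
Period 1:
Births: 1720 * 0.114 = 196
Band 2: 1220 * 0.963 = 1175
Band 3: 1680 * 0.96 = 1613
Band 4: 1720 * 0.97 = 1668
Band 5: 1250 * 0.925 = 1156
Giving 196 / 1175 / 1613 / 1668 / 1156.
Period 2:
Births: 1613 * 0.114 = 184
Band 2: 196 * 0.963 = 189
Band 3: 1175 * 0.96 = 1128
Band 4: 1613 * 0.97 = 1565
Band 5: 1668 * 0.925 = 1543
Giving 184 / 189 / 1128 / 1565 / 1543.
Period 3:
Births: 1128 * 0.114 = 129
Band 2: 184 * 0.963 = 177
Band 3: 189 * 0.96 = 181
Band 4: 1128 * 0.97 = 1094
Band 5: 1565 * 0.925 = 1448
Giving 129 / 177 / 181 / 1094 / 1448.
Period 4:
Births: 181 * 0.114 = 21
Band 2: 129 * 0.963 = 124
Band 3: 177 * 0.96 = 170
Band 4: 181 * 0.97 = 176
Band 5: 1094 * 0.925 = 1012
Giving 21 / 124 / 170 / 176 / 1012.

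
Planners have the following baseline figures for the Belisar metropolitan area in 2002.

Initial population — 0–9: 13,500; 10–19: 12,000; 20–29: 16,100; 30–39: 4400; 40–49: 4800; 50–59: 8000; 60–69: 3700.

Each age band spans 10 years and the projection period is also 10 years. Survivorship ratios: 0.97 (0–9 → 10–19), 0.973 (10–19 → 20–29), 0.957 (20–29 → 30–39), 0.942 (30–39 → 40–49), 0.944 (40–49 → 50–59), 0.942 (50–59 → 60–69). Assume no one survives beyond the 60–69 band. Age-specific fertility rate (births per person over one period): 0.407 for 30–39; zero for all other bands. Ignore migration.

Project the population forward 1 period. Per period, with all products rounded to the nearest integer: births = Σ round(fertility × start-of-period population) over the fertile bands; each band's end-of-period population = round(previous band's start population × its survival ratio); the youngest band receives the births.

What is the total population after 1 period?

— Period 1 —
Births: 4400 * 0.407 = 1791
10–19: 13500 * 0.97 = 13095
20–29: 12000 * 0.973 = 11676
30–39: 16100 * 0.957 = 15408
40–49: 4400 * 0.942 = 4145
50–59: 4800 * 0.944 = 4531
60–69: 8000 * 0.942 = 7536
→ [1791, 13095, 11676, 15408, 4145, 4531, 7536]
Total after period 1: 1791 + 13095 + 11676 + 15408 + 4145 + 4531 + 7536 = 58182

58182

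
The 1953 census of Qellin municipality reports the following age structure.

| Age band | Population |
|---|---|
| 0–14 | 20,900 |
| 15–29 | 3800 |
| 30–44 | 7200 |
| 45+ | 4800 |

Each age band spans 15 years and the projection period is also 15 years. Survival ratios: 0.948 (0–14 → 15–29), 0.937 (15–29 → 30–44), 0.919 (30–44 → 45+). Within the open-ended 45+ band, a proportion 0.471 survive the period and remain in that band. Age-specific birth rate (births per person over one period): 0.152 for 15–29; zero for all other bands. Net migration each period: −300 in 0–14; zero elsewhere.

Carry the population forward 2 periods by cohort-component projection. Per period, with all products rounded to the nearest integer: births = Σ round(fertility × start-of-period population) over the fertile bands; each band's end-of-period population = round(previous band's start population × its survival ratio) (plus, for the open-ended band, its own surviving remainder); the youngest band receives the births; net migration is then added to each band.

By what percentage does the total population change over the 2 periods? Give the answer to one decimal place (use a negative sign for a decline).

-21.0

[period 1]
Births: 3800 × 0.152 = 578
15–29: 20900 × 0.948 = 19813
30–44: 3800 × 0.937 = 3561
45+: 7200 × 0.919 + 4800 × 0.471 = 6617 + 2261 = 8878
Net migration: 0–14 − 300 → 278
Giving 278 / 19813 / 3561 / 8878.
[period 2]
Births: 19813 × 0.152 = 3012
15–29: 278 × 0.948 = 264
30–44: 19813 × 0.937 = 18565
45+: 3561 × 0.919 + 8878 × 0.471 = 3273 + 4182 = 7455
Net migration: 0–14 − 300 → 2712
Giving 2712 / 264 / 18565 / 7455.
Total: 36700 → 28996; change = -7704; percentage change = -21.0%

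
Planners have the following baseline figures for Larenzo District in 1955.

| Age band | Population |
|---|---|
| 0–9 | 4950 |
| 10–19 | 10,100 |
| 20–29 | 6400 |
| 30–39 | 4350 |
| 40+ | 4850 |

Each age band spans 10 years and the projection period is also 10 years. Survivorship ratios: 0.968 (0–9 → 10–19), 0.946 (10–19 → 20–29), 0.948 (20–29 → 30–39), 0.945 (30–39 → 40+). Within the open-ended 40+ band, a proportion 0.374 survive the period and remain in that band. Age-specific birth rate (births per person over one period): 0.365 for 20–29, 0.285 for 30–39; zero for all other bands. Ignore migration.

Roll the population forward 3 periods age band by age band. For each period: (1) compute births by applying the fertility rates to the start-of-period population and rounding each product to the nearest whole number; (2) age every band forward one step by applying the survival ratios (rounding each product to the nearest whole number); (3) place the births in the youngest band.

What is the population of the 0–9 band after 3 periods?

4237

Period 1.
Births: 6400 × 0.365 = 2336  |  4350 × 0.285 = 1240 → total 3576
10–19: 4950 × 0.968 = 4792
20–29: 10100 × 0.946 = 9555
30–39: 6400 × 0.948 = 6067
40+: 4350 × 0.945 + 4850 × 0.374 = 4111 + 1814 = 5925
→ [3576, 4792, 9555, 6067, 5925]
Period 2.
Births: 9555 × 0.365 = 3488  |  6067 × 0.285 = 1729 → total 5217
10–19: 3576 × 0.968 = 3462
20–29: 4792 × 0.946 = 4533
30–39: 9555 × 0.948 = 9058
40+: 6067 × 0.945 + 5925 × 0.374 = 5733 + 2216 = 7949
→ [5217, 3462, 4533, 9058, 7949]
Period 3.
Births: 4533 × 0.365 = 1655  |  9058 × 0.285 = 2582 → total 4237
10–19: 5217 × 0.968 = 5050
20–29: 3462 × 0.946 = 3275
30–39: 4533 × 0.948 = 4297
40+: 9058 × 0.945 + 7949 × 0.374 = 8560 + 2973 = 11533
→ [4237, 5050, 3275, 4297, 11533]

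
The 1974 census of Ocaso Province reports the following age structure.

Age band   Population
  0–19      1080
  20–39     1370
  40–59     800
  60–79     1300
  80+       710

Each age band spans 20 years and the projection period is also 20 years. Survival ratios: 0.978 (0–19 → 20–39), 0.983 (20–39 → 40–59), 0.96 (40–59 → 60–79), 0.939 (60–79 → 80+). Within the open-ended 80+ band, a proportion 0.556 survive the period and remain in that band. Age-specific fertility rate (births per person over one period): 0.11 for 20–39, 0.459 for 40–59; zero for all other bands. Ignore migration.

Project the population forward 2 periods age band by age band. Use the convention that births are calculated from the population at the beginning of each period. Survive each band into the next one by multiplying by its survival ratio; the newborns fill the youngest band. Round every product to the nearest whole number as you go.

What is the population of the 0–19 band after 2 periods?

Let group 1 be 0–19 through group 5 = 80+.
Period 1:
Births: 1370 × 0.11 = 151 ; 800 × 0.459 = 367 → 518
Group 2: 1080 × 0.978 = 1056
Group 3: 1370 × 0.983 = 1347
Group 4: 800 × 0.96 = 768
Group 5: 1300 × 0.939 + 710 × 0.556 = 1221 + 395 = 1616
Population now: 0–19=518, 20–39=1056, 40–59=1347, 60–79=768, 80+=1616
Period 2:
Births: 1056 × 0.11 = 116 ; 1347 × 0.459 = 618 → 734
Group 2: 518 × 0.978 = 507
Group 3: 1056 × 0.983 = 1038
Group 4: 1347 × 0.96 = 1293
Group 5: 768 × 0.939 + 1616 × 0.556 = 721 + 898 = 1619
Population now: 0–19=734, 20–39=507, 40–59=1038, 60–79=1293, 80+=1619

734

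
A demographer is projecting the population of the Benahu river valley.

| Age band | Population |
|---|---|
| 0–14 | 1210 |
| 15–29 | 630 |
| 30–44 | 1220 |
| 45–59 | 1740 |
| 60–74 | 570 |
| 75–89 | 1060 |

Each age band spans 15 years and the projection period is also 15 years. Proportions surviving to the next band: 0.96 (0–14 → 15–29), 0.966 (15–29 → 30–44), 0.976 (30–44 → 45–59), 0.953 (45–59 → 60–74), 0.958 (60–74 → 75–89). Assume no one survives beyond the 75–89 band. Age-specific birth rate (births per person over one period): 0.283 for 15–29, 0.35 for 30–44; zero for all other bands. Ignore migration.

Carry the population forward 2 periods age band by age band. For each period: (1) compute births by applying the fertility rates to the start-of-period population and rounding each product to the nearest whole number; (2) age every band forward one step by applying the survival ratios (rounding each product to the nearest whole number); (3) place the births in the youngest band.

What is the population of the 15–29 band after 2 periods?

Call the bands 1 to 6, youngest first.
[period 1]
Births: 630 * 0.283 = 178, 1220 * 0.35 = 427 — total 605
Band 2: 1210 * 0.96 = 1162
Band 3: 630 * 0.966 = 609
Band 4: 1220 * 0.976 = 1191
Band 5: 1740 * 0.953 = 1658
Band 6: 570 * 0.958 = 546
Population now: 0–14=605, 15–29=1162, 30–44=609, 45–59=1191, 60–74=1658, 75–89=546
[period 2]
Births: 1162 * 0.283 = 329, 609 * 0.35 = 213 — total 542
Band 2: 605 * 0.96 = 581
Band 3: 1162 * 0.966 = 1122
Band 4: 609 * 0.976 = 594
Band 5: 1191 * 0.953 = 1135
Band 6: 1658 * 0.958 = 1588
Population now: 0–14=542, 15–29=581, 30–44=1122, 45–59=594, 60–74=1135, 75–89=1588

581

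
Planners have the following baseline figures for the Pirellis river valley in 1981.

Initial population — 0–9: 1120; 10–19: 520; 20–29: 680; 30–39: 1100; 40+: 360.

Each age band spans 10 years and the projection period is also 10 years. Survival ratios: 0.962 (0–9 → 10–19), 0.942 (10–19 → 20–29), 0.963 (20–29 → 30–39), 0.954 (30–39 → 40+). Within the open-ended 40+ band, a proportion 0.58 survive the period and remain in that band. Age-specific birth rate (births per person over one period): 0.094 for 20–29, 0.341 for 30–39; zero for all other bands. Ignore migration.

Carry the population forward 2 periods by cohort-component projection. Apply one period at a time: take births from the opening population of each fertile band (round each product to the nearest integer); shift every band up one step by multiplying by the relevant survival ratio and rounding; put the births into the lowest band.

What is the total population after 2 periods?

Numbering the bands 1..5 from youngest to oldest:
After projecting period 1:
Births: 680 × 0.094 = 64, 1100 × 0.341 = 375 → 439
Band 2: 1120 × 0.962 = 1077
Band 3: 520 × 0.942 = 490
Band 4: 680 × 0.963 = 655
Band 5: 1100 × 0.954 + 360 × 0.58 = 1049 + 209 = 1258
Giving 439 / 1077 / 490 / 655 / 1258.
After projecting period 2:
Births: 490 × 0.094 = 46, 655 × 0.341 = 223 → 269
Band 2: 439 × 0.962 = 422
Band 3: 1077 × 0.942 = 1015
Band 4: 490 × 0.963 = 472
Band 5: 655 × 0.954 + 1258 × 0.58 = 625 + 730 = 1355
Giving 269 / 422 / 1015 / 472 / 1355.
Total after period 2: 269 + 422 + 1015 + 472 + 1355 = 3533

3533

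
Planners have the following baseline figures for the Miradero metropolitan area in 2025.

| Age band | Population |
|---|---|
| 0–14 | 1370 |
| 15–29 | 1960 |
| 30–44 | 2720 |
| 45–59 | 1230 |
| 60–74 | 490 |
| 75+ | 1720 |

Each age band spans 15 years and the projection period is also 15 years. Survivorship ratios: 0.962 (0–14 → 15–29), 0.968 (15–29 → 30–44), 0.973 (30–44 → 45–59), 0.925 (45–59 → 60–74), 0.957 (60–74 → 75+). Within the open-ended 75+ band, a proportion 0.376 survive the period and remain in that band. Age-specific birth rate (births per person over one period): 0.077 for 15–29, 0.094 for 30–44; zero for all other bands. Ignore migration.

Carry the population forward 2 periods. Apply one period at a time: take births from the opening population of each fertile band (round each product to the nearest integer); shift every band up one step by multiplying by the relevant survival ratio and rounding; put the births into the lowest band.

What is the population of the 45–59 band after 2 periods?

1846

Period 1.
Births: 1960 × 0.077 = 151  |  2720 × 0.094 = 256 — total 407
15–29: 1370 × 0.962 = 1318
30–44: 1960 × 0.968 = 1897
45–59: 2720 × 0.973 = 2647
60–74: 1230 × 0.925 = 1138
75+: 490 × 0.957 + 1720 × 0.376 = 469 + 647 = 1116
Population now: 0–14=407, 15–29=1318, 30–44=1897, 45–59=2647, 60–74=1138, 75+=1116
Period 2.
Births: 1318 × 0.077 = 101  |  1897 × 0.094 = 178 — total 279
15–29: 407 × 0.962 = 392
30–44: 1318 × 0.968 = 1276
45–59: 1897 × 0.973 = 1846
60–74: 2647 × 0.925 = 2448
75+: 1138 × 0.957 + 1116 × 0.376 = 1089 + 420 = 1509
Population now: 0–14=279, 15–29=392, 30–44=1276, 45–59=1846, 60–74=2448, 75+=1509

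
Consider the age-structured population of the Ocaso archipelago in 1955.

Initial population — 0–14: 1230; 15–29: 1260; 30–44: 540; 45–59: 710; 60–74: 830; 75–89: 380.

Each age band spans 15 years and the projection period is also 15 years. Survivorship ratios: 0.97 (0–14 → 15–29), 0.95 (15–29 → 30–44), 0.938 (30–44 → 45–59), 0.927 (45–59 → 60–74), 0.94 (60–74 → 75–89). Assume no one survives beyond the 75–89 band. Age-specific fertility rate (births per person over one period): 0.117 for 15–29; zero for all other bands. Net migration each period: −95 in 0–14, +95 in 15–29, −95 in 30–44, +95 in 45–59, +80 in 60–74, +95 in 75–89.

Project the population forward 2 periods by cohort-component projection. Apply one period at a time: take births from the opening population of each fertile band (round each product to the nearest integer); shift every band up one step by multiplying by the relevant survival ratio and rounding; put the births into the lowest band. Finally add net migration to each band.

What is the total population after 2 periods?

3886

Numbering the groups 1..6 from youngest to oldest:
Period 1:
Births: 1260 × 0.117 = 147
Group 2: 1230 × 0.97 = 1193
Group 3: 1260 × 0.95 = 1197
Group 4: 540 × 0.938 = 507
Group 5: 710 × 0.927 = 658
Group 6: 830 × 0.94 = 780
Net migration: Group 1 − 95 → 52; Group 2 + 95 → 1288; Group 3 − 95 → 1102; Group 4 + 95 → 602; Group 5 + 80 → 738; Group 6 + 95 → 875
Population now: 0–14=52, 15–29=1288, 30–44=1102, 45–59=602, 60–74=738, 75–89=875
Period 2:
Births: 1288 × 0.117 = 151
Group 2: 52 × 0.97 = 50
Group 3: 1288 × 0.95 = 1224
Group 4: 1102 × 0.938 = 1034
Group 5: 602 × 0.927 = 558
Group 6: 738 × 0.94 = 694
Net migration: Group 1 − 95 → 56; Group 2 + 95 → 145; Group 3 − 95 → 1129; Group 4 + 95 → 1129; Group 5 + 80 → 638; Group 6 + 95 → 789
Population now: 0–14=56, 15–29=145, 30–44=1129, 45–59=1129, 60–74=638, 75–89=789
Total after period 2: 56 + 145 + 1129 + 1129 + 638 + 789 = 3886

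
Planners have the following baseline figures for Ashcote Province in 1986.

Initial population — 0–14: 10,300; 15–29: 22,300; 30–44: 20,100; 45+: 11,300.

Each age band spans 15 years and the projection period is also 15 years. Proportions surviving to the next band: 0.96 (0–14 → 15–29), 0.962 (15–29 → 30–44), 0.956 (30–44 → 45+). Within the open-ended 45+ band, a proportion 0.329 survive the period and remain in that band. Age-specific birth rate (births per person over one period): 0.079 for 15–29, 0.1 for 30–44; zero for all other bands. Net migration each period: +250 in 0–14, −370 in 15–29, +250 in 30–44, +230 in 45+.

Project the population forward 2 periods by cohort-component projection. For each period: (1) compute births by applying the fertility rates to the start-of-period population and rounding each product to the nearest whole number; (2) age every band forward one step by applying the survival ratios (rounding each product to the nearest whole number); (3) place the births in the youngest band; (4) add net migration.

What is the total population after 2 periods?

44668

Numbering the groups 1..4 from youngest to oldest:
Period 1.
Births: 22300 × 0.079 = 1762 ; 20100 × 0.1 = 2010 → total 3772
Group 2: 10300 × 0.96 = 9888
Group 3: 22300 × 0.962 = 21453
Group 4: 20100 × 0.956 + 11300 × 0.329 = 19216 + 3718 = 22934
Net migration: Group 1 + 250 → 4022; Group 2 − 370 → 9518; Group 3 + 250 → 21703; Group 4 + 230 → 23164
End of period: [4022, 9518, 21703, 23164]
Period 2.
Births: 9518 × 0.079 = 752 ; 21703 × 0.1 = 2170 → total 2922
Group 2: 4022 × 0.96 = 3861
Group 3: 9518 × 0.962 = 9156
Group 4: 21703 × 0.956 + 23164 × 0.329 = 20748 + 7621 = 28369
Net migration: Group 1 + 250 → 3172; Group 2 − 370 → 3491; Group 3 + 250 → 9406; Group 4 + 230 → 28599
End of period: [3172, 3491, 9406, 28599]
Total after period 2: 3172 + 3491 + 9406 + 28599 = 44668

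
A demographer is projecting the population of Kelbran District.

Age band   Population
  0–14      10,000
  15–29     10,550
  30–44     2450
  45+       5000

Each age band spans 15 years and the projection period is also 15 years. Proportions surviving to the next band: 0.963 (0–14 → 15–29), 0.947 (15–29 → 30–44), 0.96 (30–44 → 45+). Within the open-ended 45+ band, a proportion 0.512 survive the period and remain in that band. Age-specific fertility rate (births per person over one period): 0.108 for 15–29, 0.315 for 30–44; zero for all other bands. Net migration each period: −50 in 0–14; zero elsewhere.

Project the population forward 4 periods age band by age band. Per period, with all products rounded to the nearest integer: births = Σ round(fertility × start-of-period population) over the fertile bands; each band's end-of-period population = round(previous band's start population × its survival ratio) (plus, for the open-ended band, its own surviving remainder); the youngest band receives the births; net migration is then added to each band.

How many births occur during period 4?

965

Period 1:
Births: 10550 × 0.108 = 1139, 2450 × 0.315 = 772 ⇒ total 1911
15–29: 10000 × 0.963 = 9630
30–44: 10550 × 0.947 = 9991
45+: 2450 × 0.96 + 5000 × 0.512 = 2352 + 2560 = 4912
Net migration: 0–14 − 50 → 1861
End of period: [1861, 9630, 9991, 4912]
Period 2:
Births: 9630 × 0.108 = 1040, 9991 × 0.315 = 3147 ⇒ total 4187
15–29: 1861 × 0.963 = 1792
30–44: 9630 × 0.947 = 9120
45+: 9991 × 0.96 + 4912 × 0.512 = 9591 + 2515 = 12106
Net migration: 0–14 − 50 → 4137
End of period: [4137, 1792, 9120, 12106]
Period 3:
Births: 1792 × 0.108 = 194, 9120 × 0.315 = 2873 ⇒ total 3067
15–29: 4137 × 0.963 = 3984
30–44: 1792 × 0.947 = 1697
45+: 9120 × 0.96 + 12106 × 0.512 = 8755 + 6198 = 14953
Net migration: 0–14 − 50 → 3017
End of period: [3017, 3984, 1697, 14953]
Period 4:
Births: 3984 × 0.108 = 430, 1697 × 0.315 = 535 ⇒ total 965
15–29: 3017 × 0.963 = 2905
30–44: 3984 × 0.947 = 3773
45+: 1697 × 0.96 + 14953 × 0.512 = 1629 + 7656 = 9285
Net migration: 0–14 − 50 → 915
End of period: [915, 2905, 3773, 9285]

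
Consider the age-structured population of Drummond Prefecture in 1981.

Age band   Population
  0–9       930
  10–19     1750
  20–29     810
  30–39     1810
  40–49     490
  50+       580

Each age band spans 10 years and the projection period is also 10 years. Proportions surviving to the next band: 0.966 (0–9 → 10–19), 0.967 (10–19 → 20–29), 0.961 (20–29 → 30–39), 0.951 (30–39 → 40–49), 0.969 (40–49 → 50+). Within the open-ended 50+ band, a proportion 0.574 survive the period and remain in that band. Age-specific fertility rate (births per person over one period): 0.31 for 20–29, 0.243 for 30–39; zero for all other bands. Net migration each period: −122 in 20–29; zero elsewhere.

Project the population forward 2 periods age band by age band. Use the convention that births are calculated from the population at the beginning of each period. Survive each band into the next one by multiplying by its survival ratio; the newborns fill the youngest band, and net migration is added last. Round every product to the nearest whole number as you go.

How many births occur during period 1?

691

Let group 1 be 0–9 through group 6 = 50+.
After projecting period 1:
Births: 810 × 0.31 = 251 ; 1810 × 0.243 = 440 → 691
Group 2: 930 × 0.966 = 898
Group 3: 1750 × 0.967 = 1692
Group 4: 810 × 0.961 = 778
Group 5: 1810 × 0.951 = 1721
Group 6: 490 × 0.969 + 580 × 0.574 = 475 + 333 = 808
Net migration: Group 3 − 122 → 1570
End of period: [691, 898, 1570, 778, 1721, 808]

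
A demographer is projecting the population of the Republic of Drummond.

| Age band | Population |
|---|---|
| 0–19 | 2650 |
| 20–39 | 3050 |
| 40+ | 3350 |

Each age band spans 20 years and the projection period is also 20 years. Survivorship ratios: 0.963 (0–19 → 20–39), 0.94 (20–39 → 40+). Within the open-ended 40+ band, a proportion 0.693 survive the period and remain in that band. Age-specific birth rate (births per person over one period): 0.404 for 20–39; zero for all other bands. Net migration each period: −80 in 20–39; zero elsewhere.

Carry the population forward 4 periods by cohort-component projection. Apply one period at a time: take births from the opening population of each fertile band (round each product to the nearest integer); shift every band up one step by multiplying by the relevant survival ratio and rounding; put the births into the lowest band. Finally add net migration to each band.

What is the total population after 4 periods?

5099

(Groups numbered youngest = 1 to oldest = 3.)
Period 1:
Births: 3050 × 0.404 = 1232
Group 2: 2650 × 0.963 = 2552
Group 3: 3050 × 0.94 + 3350 × 0.693 = 2867 + 2322 = 5189
Net migration: Group 2 − 80 → 2472
Population now: 0–19=1232, 20–39=2472, 40+=5189
Period 2:
Births: 2472 × 0.404 = 999
Group 2: 1232 × 0.963 = 1186
Group 3: 2472 × 0.94 + 5189 × 0.693 = 2324 + 3596 = 5920
Net migration: Group 2 − 80 → 1106
Population now: 0–19=999, 20–39=1106, 40+=5920
Period 3:
Births: 1106 × 0.404 = 447
Group 2: 999 × 0.963 = 962
Group 3: 1106 × 0.94 + 5920 × 0.693 = 1040 + 4103 = 5143
Net migration: Group 2 − 80 → 882
Population now: 0–19=447, 20–39=882, 40+=5143
Period 4:
Births: 882 × 0.404 = 356
Group 2: 447 × 0.963 = 430
Group 3: 882 × 0.94 + 5143 × 0.693 = 829 + 3564 = 4393
Net migration: Group 2 − 80 → 350
Population now: 0–19=356, 20–39=350, 40+=4393
Total after period 4: 356 + 350 + 4393 = 5099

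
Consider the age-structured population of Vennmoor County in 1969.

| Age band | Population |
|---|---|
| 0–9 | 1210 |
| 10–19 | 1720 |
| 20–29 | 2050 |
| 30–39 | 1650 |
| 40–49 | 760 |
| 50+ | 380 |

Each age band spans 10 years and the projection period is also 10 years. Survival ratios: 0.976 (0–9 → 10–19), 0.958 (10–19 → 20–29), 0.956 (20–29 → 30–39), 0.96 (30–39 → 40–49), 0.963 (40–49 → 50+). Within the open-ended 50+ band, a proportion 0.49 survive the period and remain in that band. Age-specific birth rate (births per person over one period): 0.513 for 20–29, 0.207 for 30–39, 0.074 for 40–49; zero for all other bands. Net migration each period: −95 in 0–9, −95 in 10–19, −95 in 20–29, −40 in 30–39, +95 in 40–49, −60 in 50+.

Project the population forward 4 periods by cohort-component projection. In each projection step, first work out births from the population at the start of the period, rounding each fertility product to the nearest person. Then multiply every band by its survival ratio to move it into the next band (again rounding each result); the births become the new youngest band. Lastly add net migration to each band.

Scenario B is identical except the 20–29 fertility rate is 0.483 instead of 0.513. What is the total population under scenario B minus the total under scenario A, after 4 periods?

-186

Numbering the groups 1..6 from youngest to oldest:
After projecting period 1:
Births: 2050 * 0.513 = 1052  |  1650 * 0.207 = 342  |  760 * 0.074 = 56 ⇒ total 1450
Group 2: 1210 * 0.976 = 1181
Group 3: 1720 * 0.958 = 1648
Group 4: 2050 * 0.956 = 1960
Group 5: 1650 * 0.96 = 1584
Group 6: 760 * 0.963 + 380 * 0.49 = 732 + 186 = 918
Net migration: Group 1 − 95 → 1355; Group 2 − 95 → 1086; Group 3 − 95 → 1553; Group 4 − 40 → 1920; Group 5 + 95 → 1679; Group 6 − 60 → 858
→ [1355, 1086, 1553, 1920, 1679, 858]
After projecting period 2:
Births: 1553 * 0.513 = 797  |  1920 * 0.207 = 397  |  1679 * 0.074 = 124 ⇒ total 1318
Group 2: 1355 * 0.976 = 1322
Group 3: 1086 * 0.958 = 1040
Group 4: 1553 * 0.956 = 1485
Group 5: 1920 * 0.96 = 1843
Group 6: 1679 * 0.963 + 858 * 0.49 = 1617 + 420 = 2037
Net migration: Group 1 − 95 → 1223; Group 2 − 95 → 1227; Group 3 − 95 → 945; Group 4 − 40 → 1445; Group 5 + 95 → 1938; Group 6 − 60 → 1977
→ [1223, 1227, 945, 1445, 1938, 1977]
After projecting period 3:
Births: 945 * 0.513 = 485  |  1445 * 0.207 = 299  |  1938 * 0.074 = 143 ⇒ total 927
Group 2: 1223 * 0.976 = 1194
Group 3: 1227 * 0.958 = 1175
Group 4: 945 * 0.956 = 903
Group 5: 1445 * 0.96 = 1387
Group 6: 1938 * 0.963 + 1977 * 0.49 = 1866 + 969 = 2835
Net migration: Group 1 − 95 → 832; Group 2 − 95 → 1099; Group 3 − 95 → 1080; Group 4 − 40 → 863; Group 5 + 95 → 1482; Group 6 − 60 → 2775
→ [832, 1099, 1080, 863, 1482, 2775]
After projecting period 4:
Births: 1080 * 0.513 = 554  |  863 * 0.207 = 179  |  1482 * 0.074 = 110 ⇒ total 843
Group 2: 832 * 0.976 = 812
Group 3: 1099 * 0.958 = 1053
Group 4: 1080 * 0.956 = 1032
Group 5: 863 * 0.96 = 828
Group 6: 1482 * 0.963 + 2775 * 0.49 = 1427 + 1360 = 2787
Net migration: Group 1 − 95 → 748; Group 2 − 95 → 717; Group 3 − 95 → 958; Group 4 − 40 → 992; Group 5 + 95 → 923; Group 6 − 60 → 2727
→ [748, 717, 958, 992, 923, 2727]
Scenario A total after 4 periods: 7065
Scenario B projection —
After projecting period 1:
Births: 2050 * 0.483 = 990  |  1650 * 0.207 = 342  |  760 * 0.074 = 56 ⇒ total 1388
Group 2: 1210 * 0.976 = 1181
Group 3: 1720 * 0.958 = 1648
Group 4: 2050 * 0.956 = 1960
Group 5: 1650 * 0.96 = 1584
Group 6: 760 * 0.963 + 380 * 0.49 = 732 + 186 = 918
Net migration: Group 1 − 95 → 1293; Group 2 − 95 → 1086; Group 3 − 95 → 1553; Group 4 − 40 → 1920; Group 5 + 95 → 1679; Group 6 − 60 → 858
→ [1293, 1086, 1553, 1920, 1679, 858]
After projecting period 2:
Births: 1553 * 0.483 = 750  |  1920 * 0.207 = 397  |  1679 * 0.074 = 124 ⇒ total 1271
Group 2: 1293 * 0.976 = 1262
Group 3: 1086 * 0.958 = 1040
Group 4: 1553 * 0.956 = 1485
Group 5: 1920 * 0.96 = 1843
Group 6: 1679 * 0.963 + 858 * 0.49 = 1617 + 420 = 2037
Net migration: Group 1 − 95 → 1176; Group 2 − 95 → 1167; Group 3 − 95 → 945; Group 4 − 40 → 1445; Group 5 + 95 → 1938; Group 6 − 60 → 1977
→ [1176, 1167, 945, 1445, 1938, 1977]
After projecting period 3:
Births: 945 * 0.483 = 456  |  1445 * 0.207 = 299  |  1938 * 0.074 = 143 ⇒ total 898
Group 2: 1176 * 0.976 = 1148
Group 3: 1167 * 0.958 = 1118
Group 4: 945 * 0.956 = 903
Group 5: 1445 * 0.96 = 1387
Group 6: 1938 * 0.963 + 1977 * 0.49 = 1866 + 969 = 2835
Net migration: Group 1 − 95 → 803; Group 2 − 95 → 1053; Group 3 − 95 → 1023; Group 4 − 40 → 863; Group 5 + 95 → 1482; Group 6 − 60 → 2775
→ [803, 1053, 1023, 863, 1482, 2775]
After projecting period 4:
Births: 1023 * 0.483 = 494  |  863 * 0.207 = 179  |  1482 * 0.074 = 110 ⇒ total 783
Group 2: 803 * 0.976 = 784
Group 3: 1053 * 0.958 = 1009
Group 4: 1023 * 0.956 = 978
Group 5: 863 * 0.96 = 828
Group 6: 1482 * 0.963 + 2775 * 0.49 = 1427 + 1360 = 2787
Net migration: Group 1 − 95 → 688; Group 2 − 95 → 689; Group 3 − 95 → 914; Group 4 − 40 → 938; Group 5 + 95 → 923; Group 6 − 60 → 2727
→ [688, 689, 914, 938, 923, 2727]
Scenario B total after 4 periods: 6879
Difference B − A = 6879 − 7065 = -186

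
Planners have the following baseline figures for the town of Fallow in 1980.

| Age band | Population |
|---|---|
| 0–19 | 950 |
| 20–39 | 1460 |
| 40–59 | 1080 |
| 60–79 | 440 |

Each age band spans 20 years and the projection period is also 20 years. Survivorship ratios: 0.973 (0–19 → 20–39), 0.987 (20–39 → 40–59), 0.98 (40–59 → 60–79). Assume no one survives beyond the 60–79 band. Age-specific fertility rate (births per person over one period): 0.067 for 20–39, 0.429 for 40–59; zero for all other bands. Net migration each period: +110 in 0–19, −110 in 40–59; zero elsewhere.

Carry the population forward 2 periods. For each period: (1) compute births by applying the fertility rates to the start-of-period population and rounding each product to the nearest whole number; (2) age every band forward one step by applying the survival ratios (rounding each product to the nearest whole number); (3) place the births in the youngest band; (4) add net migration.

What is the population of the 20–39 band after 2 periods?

653

Call the groups 1 to 4, youngest first.
Period 1:
Births: 1460 × 0.067 = 98 ; 1080 × 0.429 = 463 — total 561
Group 2: 950 × 0.973 = 924
Group 3: 1460 × 0.987 = 1441
Group 4: 1080 × 0.98 = 1058
Net migration: Group 1 + 110 → 671; Group 3 − 110 → 1331
Population now: 0–19=671, 20–39=924, 40–59=1331, 60–79=1058
Period 2:
Births: 924 × 0.067 = 62 ; 1331 × 0.429 = 571 — total 633
Group 2: 671 × 0.973 = 653
Group 3: 924 × 0.987 = 912
Group 4: 1331 × 0.98 = 1304
Net migration: Group 1 + 110 → 743; Group 3 − 110 → 802
Population now: 0–19=743, 20–39=653, 40–59=802, 60–79=1304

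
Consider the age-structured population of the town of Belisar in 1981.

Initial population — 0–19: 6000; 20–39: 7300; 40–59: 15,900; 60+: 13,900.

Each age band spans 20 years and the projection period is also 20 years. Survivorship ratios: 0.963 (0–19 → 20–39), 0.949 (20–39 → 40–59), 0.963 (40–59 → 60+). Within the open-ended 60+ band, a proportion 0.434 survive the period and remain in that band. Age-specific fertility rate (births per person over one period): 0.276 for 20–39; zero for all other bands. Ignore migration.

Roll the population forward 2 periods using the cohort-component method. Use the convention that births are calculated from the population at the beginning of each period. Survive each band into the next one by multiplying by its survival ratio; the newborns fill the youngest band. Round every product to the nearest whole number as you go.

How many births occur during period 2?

1595

[period 1]
Births: 7300 * 0.276 = 2015
20–39: 6000 * 0.963 = 5778
40–59: 7300 * 0.949 = 6928
60+: 15900 * 0.963 + 13900 * 0.434 = 15312 + 6033 = 21345
Giving 2015 / 5778 / 6928 / 21345.
[period 2]
Births: 5778 * 0.276 = 1595
20–39: 2015 * 0.963 = 1940
40–59: 5778 * 0.949 = 5483
60+: 6928 * 0.963 + 21345 * 0.434 = 6672 + 9264 = 15936
Giving 1595 / 1940 / 5483 / 15936.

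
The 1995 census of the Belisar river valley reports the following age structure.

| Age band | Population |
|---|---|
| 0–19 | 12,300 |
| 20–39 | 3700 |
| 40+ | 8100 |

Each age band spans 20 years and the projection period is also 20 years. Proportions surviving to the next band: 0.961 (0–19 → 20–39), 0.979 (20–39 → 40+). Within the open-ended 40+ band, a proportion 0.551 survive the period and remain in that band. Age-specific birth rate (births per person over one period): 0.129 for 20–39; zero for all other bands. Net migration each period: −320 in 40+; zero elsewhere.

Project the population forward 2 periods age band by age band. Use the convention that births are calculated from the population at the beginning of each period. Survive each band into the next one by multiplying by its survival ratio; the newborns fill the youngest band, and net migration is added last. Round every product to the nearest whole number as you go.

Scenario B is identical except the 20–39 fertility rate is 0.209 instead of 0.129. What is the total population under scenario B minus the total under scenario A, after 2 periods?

Call the groups 1 to 3, youngest first.
— Period 1 —
Births: 3700 × 0.129 = 477
Group 2: 12300 × 0.961 = 11820
Group 3: 3700 × 0.979 + 8100 × 0.551 = 3622 + 4463 = 8085
Net migration: Group 3 − 320 → 7765
Giving 477 / 11820 / 7765.
— Period 2 —
Births: 11820 × 0.129 = 1525
Group 2: 477 × 0.961 = 458
Group 3: 11820 × 0.979 + 7765 × 0.551 = 11572 + 4279 = 15851
Net migration: Group 3 − 320 → 15531
Giving 1525 / 458 / 15531.
Scenario A total after 2 periods: 17514
Scenario B projection —
— Period 1 —
Births: 3700 × 0.209 = 773
Group 2: 12300 × 0.961 = 11820
Group 3: 3700 × 0.979 + 8100 × 0.551 = 3622 + 4463 = 8085
Net migration: Group 3 − 320 → 7765
Giving 773 / 11820 / 7765.
— Period 2 —
Births: 11820 × 0.209 = 2470
Group 2: 773 × 0.961 = 743
Group 3: 11820 × 0.979 + 7765 × 0.551 = 11572 + 4279 = 15851
Net migration: Group 3 − 320 → 15531
Giving 2470 / 743 / 15531.
Scenario B total after 2 periods: 18744
Difference B − A = 18744 − 17514 = 1230

1230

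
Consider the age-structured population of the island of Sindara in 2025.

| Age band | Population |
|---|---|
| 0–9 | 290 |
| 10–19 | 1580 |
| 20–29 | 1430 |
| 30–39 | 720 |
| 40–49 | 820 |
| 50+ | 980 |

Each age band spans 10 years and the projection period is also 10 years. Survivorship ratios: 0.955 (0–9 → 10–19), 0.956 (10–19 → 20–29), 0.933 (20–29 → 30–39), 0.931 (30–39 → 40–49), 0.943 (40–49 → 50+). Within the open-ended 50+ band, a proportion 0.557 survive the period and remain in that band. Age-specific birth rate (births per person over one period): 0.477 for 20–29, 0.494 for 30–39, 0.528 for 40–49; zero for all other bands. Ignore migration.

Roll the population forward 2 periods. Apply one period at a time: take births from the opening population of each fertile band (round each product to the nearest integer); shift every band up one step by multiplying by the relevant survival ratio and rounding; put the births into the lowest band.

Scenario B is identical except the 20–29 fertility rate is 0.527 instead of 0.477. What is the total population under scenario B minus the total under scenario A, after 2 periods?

Numbering the groups 1..6 from youngest to oldest:
Period 1.
Births: 1430 * 0.477 = 682 ; 720 * 0.494 = 356 ; 820 * 0.528 = 433 ⇒ total 1471
Group 2: 290 * 0.955 = 277
Group 3: 1580 * 0.956 = 1510
Group 4: 1430 * 0.933 = 1334
Group 5: 720 * 0.931 = 670
Group 6: 820 * 0.943 + 980 * 0.557 = 773 + 546 = 1319
Giving 1471 / 277 / 1510 / 1334 / 670 / 1319.
Period 2.
Births: 1510 * 0.477 = 720 ; 1334 * 0.494 = 659 ; 670 * 0.528 = 354 ⇒ total 1733
Group 2: 1471 * 0.955 = 1405
Group 3: 277 * 0.956 = 265
Group 4: 1510 * 0.933 = 1409
Group 5: 1334 * 0.931 = 1242
Group 6: 670 * 0.943 + 1319 * 0.557 = 632 + 735 = 1367
Giving 1733 / 1405 / 265 / 1409 / 1242 / 1367.
Scenario A total after 2 periods: 7421
Scenario B projection —
Period 1.
Births: 1430 * 0.527 = 754 ; 720 * 0.494 = 356 ; 820 * 0.528 = 433 ⇒ total 1543
Group 2: 290 * 0.955 = 277
Group 3: 1580 * 0.956 = 1510
Group 4: 1430 * 0.933 = 1334
Group 5: 720 * 0.931 = 670
Group 6: 820 * 0.943 + 980 * 0.557 = 773 + 546 = 1319
Giving 1543 / 277 / 1510 / 1334 / 670 / 1319.
Period 2.
Births: 1510 * 0.527 = 796 ; 1334 * 0.494 = 659 ; 670 * 0.528 = 354 ⇒ total 1809
Group 2: 1543 * 0.955 = 1474
Group 3: 277 * 0.956 = 265
Group 4: 1510 * 0.933 = 1409
Group 5: 1334 * 0.931 = 1242
Group 6: 670 * 0.943 + 1319 * 0.557 = 632 + 735 = 1367
Giving 1809 / 1474 / 265 / 1409 / 1242 / 1367.
Scenario B total after 2 periods: 7566
Difference B − A = 7566 − 7421 = 145

145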